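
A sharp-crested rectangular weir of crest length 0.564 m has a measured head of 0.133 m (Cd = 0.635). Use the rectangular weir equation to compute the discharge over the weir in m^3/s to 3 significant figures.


Approach: apply the rectangular weir equation, Q = (2/3)*Cd*L*sqrt(2g)*H^1.5.
Q = (2/3)*0.635*0.564*sqrt(2*9.81)*0.133^1.5 = 0.0513 m^3/s
Therefore the discharge over the weir = 0.0513 m^3/s.


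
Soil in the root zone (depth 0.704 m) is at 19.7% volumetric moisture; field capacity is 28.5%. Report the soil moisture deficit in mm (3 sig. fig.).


Approach: apply the soil moisture deficit relation, SMD = (FC - theta)/100 * depth * 1000.
SMD = (28.5 - 19.7)/100 * 0.704 * 1000 = 62.0 mm
Therefore the soil moisture deficit = 62.0 mm.


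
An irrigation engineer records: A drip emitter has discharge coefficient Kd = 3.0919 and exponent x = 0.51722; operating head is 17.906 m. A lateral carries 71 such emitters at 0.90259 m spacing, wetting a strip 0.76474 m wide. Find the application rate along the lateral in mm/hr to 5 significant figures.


Approach: apply the emitter equation with a lateral mass balance, q = Kd*h^x; Q = n*q; rate = Q/(n*spacing*width).
Step 1 — single emitter flow (q = Kd*h^x):
  q = 3.0919 * 17.906^0.51722 = 13.74996 L/hr
Step 2 — total lateral flow: Q = 71 * 13.74996 = 976.2470 L/hr
Step 3 — wetted area: A = 71 * 0.90259 * 0.76474 = 49.00751 m^2
Step 4 — application rate: Q/A = 976.2470/49.00751 = 19.920 mm/hr
Therefore the application rate along the lateral = 19.920 mm/hr.


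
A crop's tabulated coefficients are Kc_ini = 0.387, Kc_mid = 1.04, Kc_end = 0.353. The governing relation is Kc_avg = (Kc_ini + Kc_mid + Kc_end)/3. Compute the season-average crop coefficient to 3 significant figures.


Kc_avg = (0.387 + 1.04 + 0.353)/3 = 0.593
Therefore the season-average crop coefficient = 0.593.


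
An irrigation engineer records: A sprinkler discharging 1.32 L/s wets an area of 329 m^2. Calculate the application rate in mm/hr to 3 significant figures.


Approach: apply the application rate relation, rate = (Q/A)*3600.
rate = (1.32 / 329) * 3600 = 14.4 mm/hr
Therefore the application rate = 14.4 mm/hr.


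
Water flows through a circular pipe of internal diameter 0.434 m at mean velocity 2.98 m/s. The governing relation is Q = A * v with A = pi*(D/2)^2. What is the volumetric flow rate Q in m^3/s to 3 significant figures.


A = pi*(0.434/2)^2 = 0.14793 m^2
Q = 0.14793 * 2.98 = 0.441 m^3/s
Therefore the volumetric flow rate Q = 0.441 m^3/s.


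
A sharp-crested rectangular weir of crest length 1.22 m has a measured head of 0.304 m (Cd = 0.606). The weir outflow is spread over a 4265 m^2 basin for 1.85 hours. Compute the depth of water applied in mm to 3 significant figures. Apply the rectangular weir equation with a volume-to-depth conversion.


Approach: apply the rectangular weir equation with a volume-to-depth conversion, Q = (2/3)*Cd*L*sqrt(2g)*H^1.5; d = Q*t/A * 1000.
Step 1 — weir discharge:
  Q = (2/3)*0.606*1.22*sqrt(2*9.81)*0.304^1.5 = 0.36593 m^3/s
Step 2 — volume: V = 0.36593 * 1.85*3600 = 2437.1 m^3
Step 3 — depth: d = V/A * 1000 = 2437.1/4265 * 1000 = 571 mm
Therefore the depth of water applied = 571 mm.


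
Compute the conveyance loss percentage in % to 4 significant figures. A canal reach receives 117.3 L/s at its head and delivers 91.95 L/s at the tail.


Approach: apply the conveyance loss ratio, loss% = ((Q_head - Q_tail)/Q_head)*100.
loss = ((117.3 - 91.95)/117.3)*100 = 21.61 %
Therefore the conveyance loss percentage = 21.61 %.


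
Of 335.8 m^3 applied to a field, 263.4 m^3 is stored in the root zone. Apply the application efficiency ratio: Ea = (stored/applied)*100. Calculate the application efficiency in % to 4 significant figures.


Ea = (263.4/335.8)*100 = 78.44 %
Therefore the application efficiency = 78.44 %.


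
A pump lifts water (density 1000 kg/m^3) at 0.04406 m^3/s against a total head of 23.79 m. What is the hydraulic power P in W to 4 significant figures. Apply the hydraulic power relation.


Approach: apply the hydraulic power relation, P = rho*g*Q*H.
P = 1000 * 9.81 * 0.04406 * 23.79 = 10280 W
Therefore the hydraulic power P = 10280 W.


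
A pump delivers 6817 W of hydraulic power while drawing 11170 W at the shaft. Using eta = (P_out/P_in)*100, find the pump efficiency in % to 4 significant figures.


eta = (6817 / 11170) * 100 = 61.03 %
Therefore the pump efficiency = 61.03 %.


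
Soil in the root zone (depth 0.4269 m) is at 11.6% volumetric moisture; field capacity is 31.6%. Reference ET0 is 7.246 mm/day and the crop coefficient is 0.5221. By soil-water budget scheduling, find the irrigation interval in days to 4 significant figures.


Approach: apply soil-water budget scheduling, SMD = (FC-theta)/100*depth*1000; ETc = ET0*Kc; interval = SMD/ETc.
Step 1 — soil moisture deficit:
  SMD = (31.6 - 11.6)/100 * 0.4269 * 1000 = 85.3800 mm
Step 2 — daily crop ET (ETc = ET0*Kc):
  ETc = 7.246 * 0.5221 = 3.78314 mm/day
Step 3 — irrigation interval (SMD/ETc):
  interval = 85.3800 / 3.78314 = 22.57 days
Therefore the irrigation interval = 22.57 days.


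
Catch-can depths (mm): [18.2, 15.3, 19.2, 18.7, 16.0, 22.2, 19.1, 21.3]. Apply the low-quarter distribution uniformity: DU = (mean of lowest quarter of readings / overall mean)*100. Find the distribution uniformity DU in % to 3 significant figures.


sorted lowest 2 of 8: [15.3, 16.0] -> mean = 15.650 mm
overall mean = 18.750 mm
DU = (15.650/18.750)*100 = 83.5 %
Therefore the distribution uniformity DU = 83.5 %.


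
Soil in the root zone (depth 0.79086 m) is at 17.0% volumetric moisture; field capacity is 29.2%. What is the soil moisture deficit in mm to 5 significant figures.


Approach: apply the soil moisture deficit relation, SMD = (FC - theta)/100 * depth * 1000.
SMD = (29.2 - 17.0)/100 * 0.79086 * 1000 = 96.485 mm
Therefore the soil moisture deficit = 96.485 mm.


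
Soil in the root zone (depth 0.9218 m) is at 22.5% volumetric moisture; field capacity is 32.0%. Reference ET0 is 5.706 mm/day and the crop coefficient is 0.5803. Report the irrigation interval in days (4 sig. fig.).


Approach: apply soil-water budget scheduling, SMD = (FC-theta)/100*depth*1000; ETc = ET0*Kc; interval = SMD/ETc.
Step 1 — soil moisture deficit:
  SMD = (32.0 - 22.5)/100 * 0.9218 * 1000 = 87.5710 mm
Step 2 — daily crop ET (ETc = ET0*Kc):
  ETc = 5.706 * 0.5803 = 3.31119 mm/day
Step 3 — irrigation interval (SMD/ETc):
  interval = 87.5710 / 3.31119 = 26.45 days
Therefore the irrigation interval = 26.45 days.


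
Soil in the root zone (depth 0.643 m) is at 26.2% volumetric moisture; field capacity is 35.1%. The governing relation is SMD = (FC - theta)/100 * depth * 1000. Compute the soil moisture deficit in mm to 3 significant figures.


SMD = (35.1 - 26.2)/100 * 0.643 * 1000 = 57.2 mm
Therefore the soil moisture deficit = 57.2 mm.


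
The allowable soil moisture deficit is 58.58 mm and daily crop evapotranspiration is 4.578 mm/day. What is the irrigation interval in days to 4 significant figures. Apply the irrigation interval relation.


Approach: apply the irrigation interval relation, interval = SMD / ETc.
interval = 58.58 / 4.578 = 12.80 days
Therefore the irrigation interval = 12.80 days.


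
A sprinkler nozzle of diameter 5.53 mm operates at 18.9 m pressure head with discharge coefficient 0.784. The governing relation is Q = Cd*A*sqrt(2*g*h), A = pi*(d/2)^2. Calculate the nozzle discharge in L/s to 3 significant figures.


A = pi*(5.53e-3/2)^2 = 2.4018e-05 m^2
Q = 0.784 * 2.4018e-05 * sqrt(2*9.81*18.9) * 1000 = 0.363 L/s
Therefore the nozzle discharge = 0.363 L/s.


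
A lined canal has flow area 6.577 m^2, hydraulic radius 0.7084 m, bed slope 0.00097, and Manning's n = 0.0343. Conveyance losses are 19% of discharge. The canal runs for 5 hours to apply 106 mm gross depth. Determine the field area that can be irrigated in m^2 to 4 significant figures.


Approach: apply Manning's equation with a conveyance and depth budget, Q = (1/n)*A*R^(2/3)*S^(1/2); Q_field = Q*(1-loss); Area = Q_field*t/(d/1000).
Step 1 — canal discharge (Manning's equation):
  Q = (1/0.0343) * 6.577 * 0.7084^(2/3) * 0.00097^(1/2) = 4.74575 m^3/s
Step 2 — delivered flow: Q_field = 4.74575*(1 - 19/100) = 3.84406 m^3/s
Step 3 — volume delivered: V = 3.84406 * 5*3600 = 69193.1 m^3
Step 4 — area served: A = V / (depth/1000) = 69193.1 / 0.106 = 652800 m^2
Therefore the field area that can be irrigated = 652800 m^2.


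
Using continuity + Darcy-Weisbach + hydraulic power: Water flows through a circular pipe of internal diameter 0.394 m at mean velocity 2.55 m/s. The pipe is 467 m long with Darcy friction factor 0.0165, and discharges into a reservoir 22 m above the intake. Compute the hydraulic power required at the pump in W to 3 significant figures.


Approach: apply continuity + Darcy-Weisbach + hydraulic power, Q = A*v; hf = f*(L/D)*(v^2/(2g)); H = static + hf; P = rho*g*Q*H.
Step 1 — flow rate (continuity, Q = A*v):
  A = pi*(0.394/2)^2 = 0.12192 m^2
  Q = 0.12192 * 2.55 = 0.31090 m^3/s
Step 2 — friction head loss (Darcy-Weisbach):
  hf = 0.0165 * (467/0.394) * (2.55^2 / (2*9.81))
  hf = 6.4817 m
Step 3 — total head: H = 22 + 6.4817 = 28.482 m
Step 4 — hydraulic power (P = rho*g*Q*H):
  P = 1000 * 9.81 * 0.31090 * 28.482 = 86900 W
Therefore the hydraulic power required at the pump = 86900 W.


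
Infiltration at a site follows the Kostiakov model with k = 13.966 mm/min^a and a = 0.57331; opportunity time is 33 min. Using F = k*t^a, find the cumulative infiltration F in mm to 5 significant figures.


F = 13.966 * 33^0.57331 = 103.67 mm
Therefore the cumulative infiltration F = 103.67 mm.


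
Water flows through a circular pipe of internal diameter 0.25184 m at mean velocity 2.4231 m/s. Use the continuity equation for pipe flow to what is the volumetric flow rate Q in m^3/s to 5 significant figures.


Approach: apply the continuity equation for pipe flow, Q = A * v with A = pi*(D/2)^2.
A = pi*(0.25184/2)^2 = 0.04981261 m^2
Q = 0.04981261 * 2.4231 = 0.12070 m^3/s
Therefore the volumetric flow rate Q = 0.12070 m^3/s.


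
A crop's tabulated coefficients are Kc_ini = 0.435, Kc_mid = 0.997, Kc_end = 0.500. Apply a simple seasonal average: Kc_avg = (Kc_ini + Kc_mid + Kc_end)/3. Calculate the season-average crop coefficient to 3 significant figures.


Kc_avg = (0.435 + 0.997 + 0.500)/3 = 0.644
Therefore the season-average crop coefficient = 0.644.


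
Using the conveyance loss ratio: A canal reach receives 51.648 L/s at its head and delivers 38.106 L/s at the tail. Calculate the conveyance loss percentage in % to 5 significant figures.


Approach: apply the conveyance loss ratio, loss% = ((Q_head - Q_tail)/Q_head)*100.
loss = ((51.648 - 38.106)/51.648)*100 = 26.220 %
Therefore the conveyance loss percentage = 26.220 %.


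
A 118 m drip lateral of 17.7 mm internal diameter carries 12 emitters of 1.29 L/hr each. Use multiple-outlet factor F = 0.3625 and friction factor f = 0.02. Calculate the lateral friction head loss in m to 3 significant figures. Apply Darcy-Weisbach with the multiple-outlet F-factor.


Approach: apply Darcy-Weisbach with the multiple-outlet F-factor, Q = n*q/(3600*1000) m^3/s; v = Q/A; hf = F*f*(L/D)*(v^2/(2g)).
Q = 12*1.29/(3600*1000) = 4.3000e-06 m^3/s
A = pi*(17.7e-3/2)^2 = 2.4606e-04 m^2, so v = Q/A = 0.017476 m/s
hf = 0.3625*0.02*(118/0.0177)*(0.017476^2/(2*9.81)) = 0.000752 m
Therefore the lateral friction head loss = 0.000752 m.


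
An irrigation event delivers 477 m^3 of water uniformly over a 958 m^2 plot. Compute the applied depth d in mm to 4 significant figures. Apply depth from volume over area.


Approach: apply depth from volume over area, d = (V/A)*1000.
d = (477 / 958) * 1000 = 497.9 mm
Therefore the applied depth d = 497.9 mm.


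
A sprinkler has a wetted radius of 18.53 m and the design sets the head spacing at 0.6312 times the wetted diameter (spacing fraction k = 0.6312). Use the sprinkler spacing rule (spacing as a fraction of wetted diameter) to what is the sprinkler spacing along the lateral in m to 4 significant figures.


Approach: apply the sprinkler spacing rule (spacing as a fraction of wetted diameter), S = k*(2*R).
S = 0.6312 * (2 * 18.53) = 23.39 m
Therefore the sprinkler spacing along the lateral = 23.39 m.


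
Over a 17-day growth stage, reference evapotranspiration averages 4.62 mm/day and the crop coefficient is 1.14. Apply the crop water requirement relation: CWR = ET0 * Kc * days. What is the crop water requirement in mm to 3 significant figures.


CWR = 4.62 * 1.14 * 17 = 89.5 mm
Therefore the crop water requirement = 89.5 mm.


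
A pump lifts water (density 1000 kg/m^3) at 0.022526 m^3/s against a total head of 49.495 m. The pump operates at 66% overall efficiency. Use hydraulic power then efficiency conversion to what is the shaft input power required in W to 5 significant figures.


Approach: apply hydraulic power then efficiency conversion, P = rho*g*Q*H; P_in = P/eta.
Step 1 — hydraulic power (P = rho*g*Q*H):
  P = 1000 * 9.81 * 0.022526 * 49.495 = 10937.41 W
Step 2 — input power: P_in = P/eta = 10937.41 / 0.66 = 16572 W
Therefore the shaft input power required = 16572 W.


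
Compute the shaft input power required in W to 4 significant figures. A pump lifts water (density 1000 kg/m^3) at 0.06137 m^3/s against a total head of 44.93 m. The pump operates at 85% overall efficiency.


Approach: apply hydraulic power then efficiency conversion, P = rho*g*Q*H; P_in = P/eta.
Step 1 — hydraulic power (P = rho*g*Q*H):
  P = 1000 * 9.81 * 0.06137 * 44.93 = 27049.6 W
Step 2 — input power: P_in = P/eta = 27049.6 / 0.85 = 31820 W
Therefore the shaft input power required = 31820 W.


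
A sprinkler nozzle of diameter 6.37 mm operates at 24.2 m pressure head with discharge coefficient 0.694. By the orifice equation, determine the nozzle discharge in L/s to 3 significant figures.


Approach: apply the orifice equation, Q = Cd*A*sqrt(2*g*h), A = pi*(d/2)^2.
A = pi*(6.37e-3/2)^2 = 3.1869e-05 m^2
Q = 0.694 * 3.1869e-05 * sqrt(2*9.81*24.2) * 1000 = 0.482 L/s
Therefore the nozzle discharge = 0.482 L/s.


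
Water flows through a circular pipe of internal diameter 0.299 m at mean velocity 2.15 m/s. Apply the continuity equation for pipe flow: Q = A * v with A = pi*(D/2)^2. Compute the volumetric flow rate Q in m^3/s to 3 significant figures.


A = pi*(0.299/2)^2 = 0.070215 m^2
Q = 0.070215 * 2.15 = 0.151 m^3/s
Therefore the volumetric flow rate Q = 0.151 m^3/s.


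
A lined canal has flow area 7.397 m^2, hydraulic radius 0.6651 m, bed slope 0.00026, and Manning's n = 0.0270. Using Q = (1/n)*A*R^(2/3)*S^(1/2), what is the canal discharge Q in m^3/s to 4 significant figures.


Q = (1/0.0270) * 7.397 * 0.6651^(2/3) * 0.00026^(1/2) = 3.366 m^3/s
Therefore the canal discharge Q = 3.366 m^3/s.


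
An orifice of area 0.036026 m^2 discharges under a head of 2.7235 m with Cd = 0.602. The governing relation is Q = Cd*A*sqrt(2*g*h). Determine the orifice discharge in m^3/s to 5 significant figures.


Q = 0.602 * 0.036026 * sqrt(2*9.81*2.7235) = 0.15854 m^3/s
Therefore the orifice discharge = 0.15854 m^3/s.


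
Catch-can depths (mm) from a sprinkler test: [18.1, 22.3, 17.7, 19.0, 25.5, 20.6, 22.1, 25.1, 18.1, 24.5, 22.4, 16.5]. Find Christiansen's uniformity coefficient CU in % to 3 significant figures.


Approach: apply Christiansen's uniformity coefficient, CU = (1 - mean_abs_deviation/mean)*100.
mean = 20.992 mm
mean |d_i - mean| = 2.6583 mm
CU = (1 - 2.6583/20.992)*100 = 87.3 %
Therefore Christiansen's uniformity coefficient CU = 87.3 %.


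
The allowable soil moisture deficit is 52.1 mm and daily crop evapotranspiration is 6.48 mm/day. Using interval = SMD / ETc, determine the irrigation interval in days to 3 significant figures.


interval = 52.1 / 6.48 = 8.04 days
Therefore the irrigation interval = 8.04 days.


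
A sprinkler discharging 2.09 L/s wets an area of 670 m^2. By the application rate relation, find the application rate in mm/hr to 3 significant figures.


Approach: apply the application rate relation, rate = (Q/A)*3600.
rate = (2.09 / 670) * 3600 = 11.2 mm/hr
Therefore the application rate = 11.2 mm/hr.


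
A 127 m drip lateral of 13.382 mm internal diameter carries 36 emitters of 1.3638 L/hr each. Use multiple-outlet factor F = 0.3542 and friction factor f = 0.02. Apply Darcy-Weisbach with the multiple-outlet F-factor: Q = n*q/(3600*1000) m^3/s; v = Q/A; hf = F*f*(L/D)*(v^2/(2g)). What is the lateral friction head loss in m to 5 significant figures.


Q = 36*1.3638/(3600*1000) = 1.363800e-05 m^3/s
A = pi*(13.382e-3/2)^2 = 1.406475e-04 m^2, so v = Q/A = 0.09696584 m/s
hf = 0.3542*0.02*(127/0.013382)*(0.09696584^2/(2*9.81)) = 0.032218 m
Therefore the lateral friction head loss = 0.032218 m.


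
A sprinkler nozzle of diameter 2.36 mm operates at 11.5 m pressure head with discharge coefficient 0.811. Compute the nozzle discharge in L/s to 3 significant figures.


Approach: apply the orifice equation, Q = Cd*A*sqrt(2*g*h), A = pi*(d/2)^2.
A = pi*(2.36e-3/2)^2 = 4.3744e-06 m^2
Q = 0.811 * 4.3744e-06 * sqrt(2*9.81*11.5) * 1000 = 0.0533 L/s
Therefore the nozzle discharge = 0.0533 L/s.


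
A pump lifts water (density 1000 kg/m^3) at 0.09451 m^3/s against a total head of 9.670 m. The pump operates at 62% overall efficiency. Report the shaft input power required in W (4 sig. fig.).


Approach: apply hydraulic power then efficiency conversion, P = rho*g*Q*H; P_in = P/eta.
Step 1 — hydraulic power (P = rho*g*Q*H):
  P = 1000 * 9.81 * 0.09451 * 9.670 = 8965.47 W
Step 2 — input power: P_in = P/eta = 8965.47 / 0.62 = 14460 W
Therefore the shaft input power required = 14460 W.


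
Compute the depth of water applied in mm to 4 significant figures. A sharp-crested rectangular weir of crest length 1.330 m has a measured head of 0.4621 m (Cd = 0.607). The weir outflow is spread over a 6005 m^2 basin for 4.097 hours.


Approach: apply the rectangular weir equation with a volume-to-depth conversion, Q = (2/3)*Cd*L*sqrt(2g)*H^1.5; d = Q*t/A * 1000.
Step 1 — weir discharge:
  Q = (2/3)*0.607*1.330*sqrt(2*9.81)*0.4621^1.5 = 0.748863 m^3/s
Step 2 — volume: V = 0.748863 * 4.097*3600 = 11045.1 m^3
Step 3 — depth: d = V/A * 1000 = 11045.1/6005 * 1000 = 1839 mm
Therefore the depth of water applied = 1839 mm.


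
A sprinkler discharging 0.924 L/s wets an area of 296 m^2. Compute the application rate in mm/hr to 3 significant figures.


Approach: apply the application rate relation, rate = (Q/A)*3600.
rate = (0.924 / 296) * 3600 = 11.2 mm/hr
Therefore the application rate = 11.2 mm/hr.


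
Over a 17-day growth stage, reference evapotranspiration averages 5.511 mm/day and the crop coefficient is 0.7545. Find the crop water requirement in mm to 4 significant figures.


Approach: apply the crop water requirement relation, CWR = ET0 * Kc * days.
CWR = 5.511 * 0.7545 * 17 = 70.69 mm
Therefore the crop water requirement = 70.69 mm.


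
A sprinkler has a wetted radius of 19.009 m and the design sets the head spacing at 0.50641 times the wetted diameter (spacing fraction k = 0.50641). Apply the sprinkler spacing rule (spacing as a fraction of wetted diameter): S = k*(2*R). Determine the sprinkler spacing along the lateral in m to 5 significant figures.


S = 0.50641 * (2 * 19.009) = 19.253 m
Therefore the sprinkler spacing along the lateral = 19.253 m.


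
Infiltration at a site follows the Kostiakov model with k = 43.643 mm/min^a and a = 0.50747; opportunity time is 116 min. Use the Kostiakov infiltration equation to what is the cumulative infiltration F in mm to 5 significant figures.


Approach: apply the Kostiakov infiltration equation, F = k*t^a.
F = 43.643 * 116^0.50747 = 487.04 mm
Therefore the cumulative infiltration F = 487.04 mm.


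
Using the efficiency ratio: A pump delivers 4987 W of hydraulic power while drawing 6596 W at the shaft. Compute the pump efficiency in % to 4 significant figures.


Approach: apply the efficiency ratio, eta = (P_out/P_in)*100.
eta = (4987 / 6596) * 100 = 75.61 %
Therefore the pump efficiency = 75.61 %.


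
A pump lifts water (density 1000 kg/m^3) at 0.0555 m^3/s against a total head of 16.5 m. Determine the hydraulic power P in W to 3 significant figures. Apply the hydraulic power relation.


Approach: apply the hydraulic power relation, P = rho*g*Q*H.
P = 1000 * 9.81 * 0.0555 * 16.5 = 8980 W
Therefore the hydraulic power P = 8980 W.


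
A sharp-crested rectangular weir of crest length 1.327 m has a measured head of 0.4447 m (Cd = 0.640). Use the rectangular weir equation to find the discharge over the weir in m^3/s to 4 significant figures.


Approach: apply the rectangular weir equation, Q = (2/3)*Cd*L*sqrt(2g)*H^1.5.
Q = (2/3)*0.640*1.327*sqrt(2*9.81)*0.4447^1.5 = 0.7437 m^3/s
Therefore the discharge over the weir = 0.7437 m^3/s.


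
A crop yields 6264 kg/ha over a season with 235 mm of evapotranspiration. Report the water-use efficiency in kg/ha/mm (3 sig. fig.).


Approach: apply the water-use efficiency ratio, WUE = yield/ET.
WUE = 6264 / 235 = 26.7 kg/ha/mm
Therefore the water-use efficiency = 26.7 kg/ha/mm.


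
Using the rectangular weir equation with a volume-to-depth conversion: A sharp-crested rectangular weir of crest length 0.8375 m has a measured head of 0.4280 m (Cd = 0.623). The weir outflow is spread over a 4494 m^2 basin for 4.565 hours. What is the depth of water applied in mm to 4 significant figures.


Approach: apply the rectangular weir equation with a volume-to-depth conversion, Q = (2/3)*Cd*L*sqrt(2g)*H^1.5; d = Q*t/A * 1000.
Step 1 — weir discharge:
  Q = (2/3)*0.623*0.8375*sqrt(2*9.81)*0.4280^1.5 = 0.431417 m^3/s
Step 2 — volume: V = 0.431417 * 4.565*3600 = 7089.90 m^3
Step 3 — depth: d = V/A * 1000 = 7089.90/4494 * 1000 = 1578 mm
Therefore the depth of water applied = 1578 mm.


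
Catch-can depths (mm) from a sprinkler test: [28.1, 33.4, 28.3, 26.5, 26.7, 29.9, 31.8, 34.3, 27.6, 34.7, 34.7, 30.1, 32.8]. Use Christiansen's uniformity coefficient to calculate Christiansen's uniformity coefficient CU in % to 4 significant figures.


Approach: apply Christiansen's uniformity coefficient, CU = (1 - mean_abs_deviation/mean)*100.
mean = 30.6846 mm
mean |d_i - mean| = 2.70651 mm
CU = (1 - 2.70651/30.6846)*100 = 91.18 %
Therefore Christiansen's uniformity coefficient CU = 91.18 %.


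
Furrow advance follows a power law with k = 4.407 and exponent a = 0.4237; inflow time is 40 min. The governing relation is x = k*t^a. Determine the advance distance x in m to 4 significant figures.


x = 4.407 * 40^0.4237 = 21.03 m
Therefore the advance distance x = 21.03 m.


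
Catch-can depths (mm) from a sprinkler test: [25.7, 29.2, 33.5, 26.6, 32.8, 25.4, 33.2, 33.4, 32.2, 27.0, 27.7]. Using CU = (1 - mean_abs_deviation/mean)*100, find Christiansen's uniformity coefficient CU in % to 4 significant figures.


mean = 29.7000 mm
mean |d_i - mean| = 3.01818 mm
CU = (1 - 3.01818/29.7000)*100 = 89.84 %
Therefore Christiansen's uniformity coefficient CU = 89.84 %.


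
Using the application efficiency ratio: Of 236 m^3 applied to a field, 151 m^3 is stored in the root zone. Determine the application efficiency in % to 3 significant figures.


Approach: apply the application efficiency ratio, Ea = (stored/applied)*100.
Ea = (151/236)*100 = 64.0 %
Therefore the application efficiency = 64.0 %.


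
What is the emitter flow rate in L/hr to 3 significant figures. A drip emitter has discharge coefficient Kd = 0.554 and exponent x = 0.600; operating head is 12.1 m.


Approach: apply the emitter characteristic equation, q = Kd * h^x.
q = 0.554 * 12.1^0.600 = 2.47 L/hr
Therefore the emitter flow rate = 2.47 L/hr.


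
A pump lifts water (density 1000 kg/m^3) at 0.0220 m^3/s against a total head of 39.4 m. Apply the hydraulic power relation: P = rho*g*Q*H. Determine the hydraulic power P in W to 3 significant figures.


P = 1000 * 9.81 * 0.0220 * 39.4 = 8500 W
Therefore the hydraulic power P = 8500 W.


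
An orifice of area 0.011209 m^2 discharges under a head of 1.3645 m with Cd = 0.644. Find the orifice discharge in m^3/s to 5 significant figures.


Approach: apply the orifice equation, Q = Cd*A*sqrt(2*g*h).
Q = 0.644 * 0.011209 * sqrt(2*9.81*1.3645) = 0.037350 m^3/s
Therefore the orifice discharge = 0.037350 m^3/s.


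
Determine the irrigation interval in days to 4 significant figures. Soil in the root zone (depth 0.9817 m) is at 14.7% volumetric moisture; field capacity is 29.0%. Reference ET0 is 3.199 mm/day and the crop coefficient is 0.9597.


Approach: apply soil-water budget scheduling, SMD = (FC-theta)/100*depth*1000; ETc = ET0*Kc; interval = SMD/ETc.
Step 1 — soil moisture deficit:
  SMD = (29.0 - 14.7)/100 * 0.9817 * 1000 = 140.383 mm
Step 2 — daily crop ET (ETc = ET0*Kc):
  ETc = 3.199 * 0.9597 = 3.07008 mm/day
Step 3 — irrigation interval (SMD/ETc):
  interval = 140.383 / 3.07008 = 45.73 days
Therefore the irrigation interval = 45.73 days.


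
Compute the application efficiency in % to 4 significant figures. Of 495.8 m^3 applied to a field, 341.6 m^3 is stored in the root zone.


Approach: apply the application efficiency ratio, Ea = (stored/applied)*100.
Ea = (341.6/495.8)*100 = 68.90 %
Therefore the application efficiency = 68.90 %.


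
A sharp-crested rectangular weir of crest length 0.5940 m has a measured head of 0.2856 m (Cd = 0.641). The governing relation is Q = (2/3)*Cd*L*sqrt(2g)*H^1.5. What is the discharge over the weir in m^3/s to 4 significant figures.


Q = (2/3)*0.641*0.5940*sqrt(2*9.81)*0.2856^1.5 = 0.1716 m^3/s
Therefore the discharge over the weir = 0.1716 m^3/s.


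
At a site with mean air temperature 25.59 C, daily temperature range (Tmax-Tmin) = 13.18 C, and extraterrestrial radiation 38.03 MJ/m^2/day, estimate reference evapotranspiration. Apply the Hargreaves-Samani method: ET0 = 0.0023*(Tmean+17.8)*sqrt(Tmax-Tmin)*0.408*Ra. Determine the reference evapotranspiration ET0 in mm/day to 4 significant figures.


ET0 = 0.0023*(25.59+17.8)*sqrt(13.18)*0.408*38.03 = 5.622 mm/day
Therefore the reference evapotranspiration ET0 = 5.622 mm/day.


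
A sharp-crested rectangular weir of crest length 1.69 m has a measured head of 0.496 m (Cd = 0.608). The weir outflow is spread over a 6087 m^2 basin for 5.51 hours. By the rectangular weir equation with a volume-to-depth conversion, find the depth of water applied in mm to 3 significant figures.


Approach: apply the rectangular weir equation with a volume-to-depth conversion, Q = (2/3)*Cd*L*sqrt(2g)*H^1.5; d = Q*t/A * 1000.
Step 1 — weir discharge:
  Q = (2/3)*0.608*1.69*sqrt(2*9.81)*0.496^1.5 = 1.0599 m^3/s
Step 2 — volume: V = 1.0599 * 5.51*3600 = 21024 m^3
Step 3 — depth: d = V/A * 1000 = 21024/6087 * 1000 = 3450 mm
Therefore the depth of water applied = 3450 mm.


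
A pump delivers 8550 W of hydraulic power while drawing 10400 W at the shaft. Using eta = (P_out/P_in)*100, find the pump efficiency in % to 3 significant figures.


eta = (8550 / 10400) * 100 = 82.2 %
Therefore the pump efficiency = 82.2 %.


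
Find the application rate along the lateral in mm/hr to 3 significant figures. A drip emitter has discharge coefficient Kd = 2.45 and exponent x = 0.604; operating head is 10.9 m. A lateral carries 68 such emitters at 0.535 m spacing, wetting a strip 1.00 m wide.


Approach: apply the emitter equation with a lateral mass balance, q = Kd*h^x; Q = n*q; rate = Q/(n*spacing*width).
Step 1 — single emitter flow (q = Kd*h^x):
  q = 2.45 * 10.9^0.604 = 10.370 L/hr
Step 2 — total lateral flow: Q = 68 * 10.370 = 705.15 L/hr
Step 3 — wetted area: A = 68 * 0.535 * 1.00 = 36.380 m^2
Step 4 — application rate: Q/A = 705.15/36.380 = 19.4 mm/hr
Therefore the application rate along the lateral = 19.4 mm/hr.


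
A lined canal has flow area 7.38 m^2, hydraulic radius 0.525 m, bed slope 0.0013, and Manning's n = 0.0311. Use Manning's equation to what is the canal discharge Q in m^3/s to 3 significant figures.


Approach: apply Manning's equation, Q = (1/n)*A*R^(2/3)*S^(1/2).
Q = (1/0.0311) * 7.38 * 0.525^(2/3) * 0.0013^(1/2) = 5.57 m^3/s
Therefore the canal discharge Q = 5.57 m^3/s.


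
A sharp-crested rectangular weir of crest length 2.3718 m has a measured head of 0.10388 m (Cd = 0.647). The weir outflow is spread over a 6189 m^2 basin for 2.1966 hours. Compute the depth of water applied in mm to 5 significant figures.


Approach: apply the rectangular weir equation with a volume-to-depth conversion, Q = (2/3)*Cd*L*sqrt(2g)*H^1.5; d = Q*t/A * 1000.
Step 1 — weir discharge:
  Q = (2/3)*0.647*2.3718*sqrt(2*9.81)*0.10388^1.5 = 0.1517185 m^3/s
Step 2 — volume: V = 0.1517185 * 2.1966*3600 = 1199.753 m^3
Step 3 — depth: d = V/A * 1000 = 1199.753/6189 * 1000 = 193.85 mm
Therefore the depth of water applied = 193.85 mm.


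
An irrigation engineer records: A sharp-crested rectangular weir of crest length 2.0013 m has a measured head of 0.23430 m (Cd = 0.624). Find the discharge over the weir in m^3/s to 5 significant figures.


Approach: apply the rectangular weir equation, Q = (2/3)*Cd*L*sqrt(2g)*H^1.5.
Q = (2/3)*0.624*2.0013*sqrt(2*9.81)*0.23430^1.5 = 0.41823 m^3/s
Therefore the discharge over the weir = 0.41823 m^3/s.


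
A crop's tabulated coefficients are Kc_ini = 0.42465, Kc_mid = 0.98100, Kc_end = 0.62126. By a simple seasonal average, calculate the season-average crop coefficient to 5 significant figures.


Approach: apply a simple seasonal average, Kc_avg = (Kc_ini + Kc_mid + Kc_end)/3.
Kc_avg = (0.42465 + 0.98100 + 0.62126)/3 = 0.67564
Therefore the season-average crop coefficient = 0.67564.


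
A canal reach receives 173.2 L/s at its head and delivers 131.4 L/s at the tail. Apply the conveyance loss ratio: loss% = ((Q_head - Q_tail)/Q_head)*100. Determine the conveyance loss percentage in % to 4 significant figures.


loss = ((173.2 - 131.4)/173.2)*100 = 24.13 %
Therefore the conveyance loss percentage = 24.13 %.


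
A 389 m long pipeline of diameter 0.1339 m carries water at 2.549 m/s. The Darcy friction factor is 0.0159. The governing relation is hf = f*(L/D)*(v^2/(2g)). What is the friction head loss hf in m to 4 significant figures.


hf = 0.0159 * (389/0.1339) * (2.549^2 / (2*9.81))
hf = 15.30 m
Therefore the friction head loss hf = 15.30 m.


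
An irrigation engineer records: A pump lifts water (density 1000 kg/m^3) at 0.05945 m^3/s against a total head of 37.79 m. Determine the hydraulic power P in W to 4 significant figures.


Approach: apply the hydraulic power relation, P = rho*g*Q*H.
P = 1000 * 9.81 * 0.05945 * 37.79 = 22040 W
Therefore the hydraulic power P = 22040 W.


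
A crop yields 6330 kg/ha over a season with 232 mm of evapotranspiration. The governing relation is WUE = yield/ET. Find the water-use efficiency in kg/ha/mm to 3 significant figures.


WUE = 6330 / 232 = 27.3 kg/ha/mm
Therefore the water-use efficiency = 27.3 kg/ha/mm.


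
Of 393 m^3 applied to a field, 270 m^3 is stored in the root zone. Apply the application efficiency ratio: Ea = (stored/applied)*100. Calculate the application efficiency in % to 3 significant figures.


Ea = (270/393)*100 = 68.7 %
Therefore the application efficiency = 68.7 %.


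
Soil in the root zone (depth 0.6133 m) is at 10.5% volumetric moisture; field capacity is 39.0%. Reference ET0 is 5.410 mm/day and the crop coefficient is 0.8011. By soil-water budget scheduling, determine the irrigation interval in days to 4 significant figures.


Approach: apply soil-water budget scheduling, SMD = (FC-theta)/100*depth*1000; ETc = ET0*Kc; interval = SMD/ETc.
Step 1 — soil moisture deficit:
  SMD = (39.0 - 10.5)/100 * 0.6133 * 1000 = 174.790 mm
Step 2 — daily crop ET (ETc = ET0*Kc):
  ETc = 5.410 * 0.8011 = 4.33395 mm/day
Step 3 — irrigation interval (SMD/ETc):
  interval = 174.790 / 4.33395 = 40.33 days
Therefore the irrigation interval = 40.33 days.


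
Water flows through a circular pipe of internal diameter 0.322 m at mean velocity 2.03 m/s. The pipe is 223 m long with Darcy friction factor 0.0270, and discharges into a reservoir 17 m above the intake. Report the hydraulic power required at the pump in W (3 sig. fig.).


Approach: apply continuity + Darcy-Weisbach + hydraulic power, Q = A*v; hf = f*(L/D)*(v^2/(2g)); H = static + hf; P = rho*g*Q*H.
Step 1 — flow rate (continuity, Q = A*v):
  A = pi*(0.322/2)^2 = 0.081433 m^2
  Q = 0.081433 * 2.03 = 0.16531 m^3/s
Step 2 — friction head loss (Darcy-Weisbach):
  hf = 0.0270 * (223/0.322) * (2.03^2 / (2*9.81))
  hf = 3.9274 m
Step 3 — total head: H = 17 + 3.9274 = 20.927 m
Step 4 — hydraulic power (P = rho*g*Q*H):
  P = 1000 * 9.81 * 0.16531 * 20.927 = 33900 W
Therefore the hydraulic power required at the pump = 33900 W.


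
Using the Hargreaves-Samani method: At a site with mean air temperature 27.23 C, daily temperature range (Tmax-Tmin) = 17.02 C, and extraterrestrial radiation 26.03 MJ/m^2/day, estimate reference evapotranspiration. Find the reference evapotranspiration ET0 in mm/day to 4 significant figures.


Approach: apply the Hargreaves-Samani method, ET0 = 0.0023*(Tmean+17.8)*sqrt(Tmax-Tmin)*0.408*Ra.
ET0 = 0.0023*(27.23+17.8)*sqrt(17.02)*0.408*26.03 = 4.538 mm/day
Therefore the reference evapotranspiration ET0 = 4.538 mm/day.


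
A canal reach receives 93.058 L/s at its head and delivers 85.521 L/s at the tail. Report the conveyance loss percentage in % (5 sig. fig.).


Approach: apply the conveyance loss ratio, loss% = ((Q_head - Q_tail)/Q_head)*100.
loss = ((93.058 - 85.521)/93.058)*100 = 8.0992 %
Therefore the conveyance loss percentage = 8.0992 %.


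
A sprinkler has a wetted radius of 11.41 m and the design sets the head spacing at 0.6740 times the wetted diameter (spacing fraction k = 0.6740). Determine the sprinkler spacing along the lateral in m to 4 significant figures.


Approach: apply the sprinkler spacing rule (spacing as a fraction of wetted diameter), S = k*(2*R).
S = 0.6740 * (2 * 11.41) = 15.38 m
Therefore the sprinkler spacing along the lateral = 15.38 m.


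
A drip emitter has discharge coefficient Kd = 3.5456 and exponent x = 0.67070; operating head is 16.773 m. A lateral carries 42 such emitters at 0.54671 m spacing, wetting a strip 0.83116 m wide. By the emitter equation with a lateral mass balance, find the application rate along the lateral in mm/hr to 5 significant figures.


Approach: apply the emitter equation with a lateral mass balance, q = Kd*h^x; Q = n*q; rate = Q/(n*spacing*width).
Step 1 — single emitter flow (q = Kd*h^x):
  q = 3.5456 * 16.773^0.67070 = 23.49828 L/hr
Step 2 — total lateral flow: Q = 42 * 23.49828 = 986.9280 L/hr
Step 3 — wetted area: A = 42 * 0.54671 * 0.83116 = 19.08495 m^2
Step 4 — application rate: Q/A = 986.9280/19.08495 = 51.712 mm/hr
Therefore the application rate along the lateral = 51.712 mm/hr.


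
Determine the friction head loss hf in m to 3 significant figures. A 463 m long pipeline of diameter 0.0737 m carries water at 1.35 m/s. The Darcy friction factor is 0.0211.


Approach: apply the Darcy-Weisbach equation, hf = f*(L/D)*(v^2/(2g)).
hf = 0.0211 * (463/0.0737) * (1.35^2 / (2*9.81))
hf = 12.3 m
Therefore the friction head loss hf = 12.3 m.


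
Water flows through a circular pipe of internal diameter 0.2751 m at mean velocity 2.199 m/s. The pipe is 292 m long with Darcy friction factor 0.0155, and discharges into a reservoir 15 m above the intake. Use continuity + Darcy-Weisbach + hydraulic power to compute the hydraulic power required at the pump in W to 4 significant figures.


Approach: apply continuity + Darcy-Weisbach + hydraulic power, Q = A*v; hf = f*(L/D)*(v^2/(2g)); H = static + hf; P = rho*g*Q*H.
Step 1 — flow rate (continuity, Q = A*v):
  A = pi*(0.2751/2)^2 = 0.0594389 m^2
  Q = 0.0594389 * 2.199 = 0.130706 m^3/s
Step 2 — friction head loss (Darcy-Weisbach):
  hf = 0.0155 * (292/0.2751) * (2.199^2 / (2*9.81))
  hf = 4.05486 m
Step 3 — total head: H = 15 + 4.05486 = 19.0549 m
Step 4 — hydraulic power (P = rho*g*Q*H):
  P = 1000 * 9.81 * 0.130706 * 19.0549 = 24430 W
Therefore the hydraulic power required at the pump = 24430 W.


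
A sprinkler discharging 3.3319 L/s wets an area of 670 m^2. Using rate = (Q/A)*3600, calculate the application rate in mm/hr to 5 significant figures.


rate = (3.3319 / 670) * 3600 = 17.903 mm/hr
Therefore the application rate = 17.903 mm/hr.


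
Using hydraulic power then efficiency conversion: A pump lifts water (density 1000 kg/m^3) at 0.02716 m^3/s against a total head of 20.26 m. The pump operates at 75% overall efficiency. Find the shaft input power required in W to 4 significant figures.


Approach: apply hydraulic power then efficiency conversion, P = rho*g*Q*H; P_in = P/eta.
Step 1 — hydraulic power (P = rho*g*Q*H):
  P = 1000 * 9.81 * 0.02716 * 20.26 = 5398.07 W
Step 2 — input power: P_in = P/eta = 5398.07 / 0.75 = 7197 W
Therefore the shaft input power required = 7197 W.


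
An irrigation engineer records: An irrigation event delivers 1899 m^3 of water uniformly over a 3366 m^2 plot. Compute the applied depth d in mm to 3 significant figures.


Approach: apply depth from volume over area, d = (V/A)*1000.
d = (1899 / 3366) * 1000 = 564 mm
Therefore the applied depth d = 564 mm.


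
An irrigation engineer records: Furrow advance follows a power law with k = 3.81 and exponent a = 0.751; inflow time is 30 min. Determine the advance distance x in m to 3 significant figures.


Approach: apply the power-law advance function, x = k*t^a.
x = 3.81 * 30^0.751 = 49.0 m
Therefore the advance distance x = 49.0 m.


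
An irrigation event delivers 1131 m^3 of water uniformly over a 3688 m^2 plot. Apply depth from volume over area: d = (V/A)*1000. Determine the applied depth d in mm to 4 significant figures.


d = (1131 / 3688) * 1000 = 306.7 mm
Therefore the applied depth d = 306.7 mm.


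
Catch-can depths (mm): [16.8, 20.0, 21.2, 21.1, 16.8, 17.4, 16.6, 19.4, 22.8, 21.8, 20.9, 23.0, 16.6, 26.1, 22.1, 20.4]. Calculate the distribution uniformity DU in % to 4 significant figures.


Approach: apply the low-quarter distribution uniformity, DU = (mean of lowest quarter of readings / overall mean)*100.
sorted lowest 4 of 16: [16.6, 16.6, 16.8, 16.8] -> mean = 16.7000 mm
overall mean = 20.1875 mm
DU = (16.7000/20.1875)*100 = 82.72 %
Therefore the distribution uniformity DU = 82.72 %.


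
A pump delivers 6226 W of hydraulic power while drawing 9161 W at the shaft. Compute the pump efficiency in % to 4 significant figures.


Approach: apply the efficiency ratio, eta = (P_out/P_in)*100.
eta = (6226 / 9161) * 100 = 67.96 %
Therefore the pump efficiency = 67.96 %.


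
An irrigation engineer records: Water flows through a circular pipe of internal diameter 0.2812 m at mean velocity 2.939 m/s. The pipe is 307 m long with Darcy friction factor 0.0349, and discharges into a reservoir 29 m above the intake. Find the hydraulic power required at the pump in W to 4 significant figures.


Approach: apply continuity + Darcy-Weisbach + hydraulic power, Q = A*v; hf = f*(L/D)*(v^2/(2g)); H = static + hf; P = rho*g*Q*H.
Step 1 — flow rate (continuity, Q = A*v):
  A = pi*(0.2812/2)^2 = 0.0621041 m^2
  Q = 0.0621041 * 2.939 = 0.182524 m^3/s
Step 2 — friction head loss (Darcy-Weisbach):
  hf = 0.0349 * (307/0.2812) * (2.939^2 / (2*9.81))
  hf = 16.7745 m
Step 3 — total head: H = 29 + 16.7745 = 45.7745 m
Step 4 — hydraulic power (P = rho*g*Q*H):
  P = 1000 * 9.81 * 0.182524 * 45.7745 = 81960 W
Therefore the hydraulic power required at the pump = 81960 W.


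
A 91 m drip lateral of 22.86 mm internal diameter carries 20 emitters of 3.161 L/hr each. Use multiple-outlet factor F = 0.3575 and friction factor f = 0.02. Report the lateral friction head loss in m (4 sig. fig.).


Approach: apply Darcy-Weisbach with the multiple-outlet F-factor, Q = n*q/(3600*1000) m^3/s; v = Q/A; hf = F*f*(L/D)*(v^2/(2g)).
Q = 20*3.161/(3600*1000) = 1.75611e-05 m^3/s
A = pi*(22.86e-3/2)^2 = 4.10433e-04 m^2, so v = Q/A = 0.0427868 m/s
hf = 0.3575*0.02*(91/0.02286)*(0.0427868^2/(2*9.81)) = 0.002656 m
Therefore the lateral friction head loss = 0.002656 m.
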